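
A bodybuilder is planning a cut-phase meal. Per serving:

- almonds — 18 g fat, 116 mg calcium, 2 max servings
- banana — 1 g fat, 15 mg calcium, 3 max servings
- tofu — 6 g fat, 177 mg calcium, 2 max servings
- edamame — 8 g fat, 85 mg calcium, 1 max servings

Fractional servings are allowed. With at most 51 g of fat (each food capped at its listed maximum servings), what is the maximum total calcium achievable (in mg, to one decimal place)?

664.4 mg

Calcium per g fat: tofu 29.5, banana 15, edamame 10.62, almonds 6.444.
Take 2 servings of tofu: uses 12 g fat, +354.0 mg calcium (running total 354.0 mg).
Take 3 servings of banana: uses 3 g fat, +45.0 mg calcium (running total 399.0 mg).
Take 1 serving of edamame: uses 8 g fat, +85.0 mg calcium (running total 484.0 mg).
Take 1.556 servings of almonds: uses 28 g fat, +180.4 mg calcium (running total 664.4 mg).
Filling greedily by calcium-per-g fat is optimal for one linear limit, giving 664.4 mg.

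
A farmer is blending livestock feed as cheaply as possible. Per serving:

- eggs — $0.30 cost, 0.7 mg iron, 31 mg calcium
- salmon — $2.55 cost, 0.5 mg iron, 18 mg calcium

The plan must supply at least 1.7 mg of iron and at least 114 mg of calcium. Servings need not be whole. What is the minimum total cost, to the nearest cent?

$1.10

Check every corner: each single food scaled to meet both minima, and each pair solved so both constraints bind.
eggs only: max(1.7/0.7, 114/31) = 3.677 servings → $1.10.
salmon only: max(1.7/0.5, 114/18) = 6.333 servings → $16.15.
eggs + salmon with both targets exact would need a negative amount; discard.
So the least-cost plan costs $1.10.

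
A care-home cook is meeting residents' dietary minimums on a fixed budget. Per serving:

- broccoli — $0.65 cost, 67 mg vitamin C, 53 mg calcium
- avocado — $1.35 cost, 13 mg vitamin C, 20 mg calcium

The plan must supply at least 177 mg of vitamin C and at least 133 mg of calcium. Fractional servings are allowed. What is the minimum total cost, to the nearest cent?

$1.72

Minimising a linear cost over {vitamin C ≥ 177, calcium ≥ 133, servings ≥ 0} — the optimum is at a vertex, using one or two foods.
broccoli only: max(177/67, 133/53) = 2.642 servings → $1.72.
avocado only: max(177/13, 133/20) = 13.62 servings → $18.38.
broccoli + avocado: the both-tight solution has a negative serving — not a feasible corner.
The minimum over all feasible corners is $1.72.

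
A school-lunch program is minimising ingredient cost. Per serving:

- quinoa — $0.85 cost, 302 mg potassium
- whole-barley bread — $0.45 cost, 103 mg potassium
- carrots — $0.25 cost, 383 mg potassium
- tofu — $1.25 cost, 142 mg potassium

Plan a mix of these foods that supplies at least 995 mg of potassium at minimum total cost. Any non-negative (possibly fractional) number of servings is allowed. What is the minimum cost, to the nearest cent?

$0.65

Cost per mg of potassium: carrots $0.0007, quinoa $0.0028, whole-barley bread $0.0044, tofu $0.0088.
With no serving limits, use only carrots: 995 mg / 383 mg = 2.598 servings × $0.25 = $0.65.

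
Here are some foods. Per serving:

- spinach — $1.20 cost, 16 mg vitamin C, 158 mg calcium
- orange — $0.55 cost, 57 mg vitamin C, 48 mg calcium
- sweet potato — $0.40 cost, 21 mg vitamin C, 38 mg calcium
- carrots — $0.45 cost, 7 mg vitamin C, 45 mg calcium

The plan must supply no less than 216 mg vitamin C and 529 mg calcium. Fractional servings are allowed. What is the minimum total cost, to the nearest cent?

$4.60

A basic optimal solution has at most two foods positive. Try each food alone and each pair with both targets met exactly.
spinach only: max(216/16, 529/158) = 13.5 servings → $16.20.
orange only: max(216/57, 529/48) = 11.02 servings → $6.06.
sweet potato only: max(216/21, 529/38) = 13.92 servings → $5.57.
carrots only: max(216/7, 529/45) = 30.86 servings → $13.89.
spinach + orange with both tight: 2.402 servings and 3.115 servings → $4.60.
spinach + sweet potato with both tight: 1.07 servings and 9.47 servings → $5.07.
spinach + carrots with both targets exact would need a negative amount; discard.
orange + sweet potato: the both-tight solution has a negative serving — not a feasible corner.
orange + carrots with both tight: 2.699 servings and 8.876 servings → $5.48.
sweet potato + carrots with both tight: 8.862 servings and 4.272 servings → $5.47.
So the least-cost plan costs $4.60.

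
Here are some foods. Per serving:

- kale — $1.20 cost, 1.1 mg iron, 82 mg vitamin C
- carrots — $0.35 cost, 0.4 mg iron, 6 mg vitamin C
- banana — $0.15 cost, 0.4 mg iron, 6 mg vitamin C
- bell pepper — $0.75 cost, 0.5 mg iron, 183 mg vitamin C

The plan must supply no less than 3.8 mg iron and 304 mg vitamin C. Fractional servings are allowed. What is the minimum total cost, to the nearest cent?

Two binding constraints pin down two serving amounts, so the optimal mix uses at most two foods. The candidates are each food alone (scaled to the tighter of iron/vitamin C) and each pair with both constraints tight.
kale only: max(3.8/1.1, 304/82) = 3.707 servings → $4.45.
carrots only: max(3.8/0.4, 304/6) = 50.67 servings → $17.73.
banana only: max(3.8/0.4, 304/6) = 50.67 servings → $7.60.
bell pepper only: max(3.8/0.5, 304/183) = 7.6 servings → $5.70.
kale + carrots: the both-tight solution has a negative serving — not a feasible corner.
kale + banana with both targets exact would need a negative amount; discard.
kale + bell pepper with both tight: 3.39 servings and 0.1422 servings → $4.17.
carrots + banana (both tight): parallel constraints — no distinct corner.
carrots + bell pepper with both tight: 7.741 servings and 1.407 servings → $3.76.
banana + bell pepper with both tight: 7.741 servings and 1.407 servings → $2.22.
The minimum over all feasible corners is $2.22.

$2.22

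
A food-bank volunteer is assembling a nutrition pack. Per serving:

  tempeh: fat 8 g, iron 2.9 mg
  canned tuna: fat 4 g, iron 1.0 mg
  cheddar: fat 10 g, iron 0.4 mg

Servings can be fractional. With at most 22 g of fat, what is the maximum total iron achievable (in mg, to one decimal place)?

Iron per g fat: tempeh 0.3625, canned tuna 0.25, cheddar 0.04.
With no serving limits, spend the whole fat allowance on tempeh: 22 g / 8 g × 2.9 mg = 8.0 mg.

8.0 mg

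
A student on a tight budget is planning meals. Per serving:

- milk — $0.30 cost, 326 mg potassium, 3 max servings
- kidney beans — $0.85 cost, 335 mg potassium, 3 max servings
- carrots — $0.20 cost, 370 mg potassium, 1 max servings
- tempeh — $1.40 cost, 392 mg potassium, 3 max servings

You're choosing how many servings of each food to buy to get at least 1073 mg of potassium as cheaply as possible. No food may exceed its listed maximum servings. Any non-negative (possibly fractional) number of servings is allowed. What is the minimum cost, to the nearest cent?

Cost per mg of potassium: carrots $0.0005, milk $0.0009, kidney beans $0.0025, tempeh $0.0036.
Take 1 serving of carrots: +370.0 mg potassium for $0.20 (total $0.20, still need 703.0 mg).
Take 2.156 servings of milk: +703.0 mg potassium for $0.65 (total $0.85, still need 0.0 mg).
Filling from the cheapest source first is optimal under one linear minimum: $0.85.

$0.85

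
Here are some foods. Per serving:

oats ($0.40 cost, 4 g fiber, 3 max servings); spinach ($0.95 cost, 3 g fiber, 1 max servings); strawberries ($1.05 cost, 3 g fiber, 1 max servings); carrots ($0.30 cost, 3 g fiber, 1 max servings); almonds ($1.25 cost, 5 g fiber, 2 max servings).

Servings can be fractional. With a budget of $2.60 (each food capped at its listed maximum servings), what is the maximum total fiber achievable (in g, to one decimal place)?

Fiber per dollar: oats 10, carrots 10, almonds 4, spinach 3.158, strawberries 2.857.
Take 3 servings of oats: spends $1.20, +12.0 g fiber (running total 12.0 g).
Take 1 serving of carrots: spends $0.30, +3.0 g fiber (running total 15.0 g).
Take 0.88 servings of almonds: spends $1.10, +4.4 g fiber (running total 19.4 g).
Greedy by best ratio exhausts the cost allowance optimally: 19.4 g.

19.4 g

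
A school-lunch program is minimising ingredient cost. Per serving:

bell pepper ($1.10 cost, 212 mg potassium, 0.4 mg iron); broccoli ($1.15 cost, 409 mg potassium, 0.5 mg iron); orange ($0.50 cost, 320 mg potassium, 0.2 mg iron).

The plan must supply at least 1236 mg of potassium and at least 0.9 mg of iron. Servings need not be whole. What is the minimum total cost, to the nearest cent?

$2.20

Compare the cost at each extreme point of the feasible region.
bell pepper only: max(1236/212, 0.9/0.4) = 5.83 servings → $6.41.
broccoli only: max(1236/409, 0.9/0.5) = 3.022 servings → $3.48.
orange only: max(1236/320, 0.9/0.2) = 4.5 servings → $2.25.
bell pepper + broccoli: the both-tight solution has a negative serving — not a feasible corner.
bell pepper + orange with both tight: 0.4766 servings and 3.547 servings → $2.30.
broccoli + orange with both tight: 0.5217 servings and 3.196 servings → $2.20.
Cheapest feasible corner: $2.20.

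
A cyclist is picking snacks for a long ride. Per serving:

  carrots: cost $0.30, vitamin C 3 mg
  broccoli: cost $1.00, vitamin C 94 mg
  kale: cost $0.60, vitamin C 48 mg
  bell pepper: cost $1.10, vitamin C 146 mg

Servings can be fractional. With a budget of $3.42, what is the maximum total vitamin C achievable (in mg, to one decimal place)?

Vitamin C per dollar: bell pepper 132.7, broccoli 94, kale 80, carrots 10.
With no serving limits, spend the whole cost allowance on bell pepper: $3.42 / $1.10 × 146 mg = 453.9 mg.

453.9 mg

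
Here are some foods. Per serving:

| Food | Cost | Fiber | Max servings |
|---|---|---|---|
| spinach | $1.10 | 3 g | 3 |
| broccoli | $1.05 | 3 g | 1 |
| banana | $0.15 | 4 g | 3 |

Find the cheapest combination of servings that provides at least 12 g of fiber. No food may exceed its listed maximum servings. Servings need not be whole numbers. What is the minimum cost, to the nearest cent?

Cost per g of fiber: banana $0.0375, broccoli $0.3500, spinach $0.3667.
Take 3 servings of banana: +12.0 g fiber for $0.45 (total $0.45, still need 0.0 g).
Greedy by cheapest-per-g is optimal for a single linear constraint, so the minimum cost is $0.45.

$0.45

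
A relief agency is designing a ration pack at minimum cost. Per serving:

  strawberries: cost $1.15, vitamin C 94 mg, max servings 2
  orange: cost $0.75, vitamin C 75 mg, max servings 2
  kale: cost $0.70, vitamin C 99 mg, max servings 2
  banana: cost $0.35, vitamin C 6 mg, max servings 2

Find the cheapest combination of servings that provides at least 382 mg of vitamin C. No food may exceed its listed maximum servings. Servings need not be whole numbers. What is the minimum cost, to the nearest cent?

$3.32

Cost per mg of vitamin C: kale $0.0071, orange $0.0100, strawberries $0.0122, banana $0.0583.
Take 2 servings of kale: +198.0 mg vitamin C for $1.40 (total $1.40, still need 184.0 mg).
Take 2 servings of orange: +150.0 mg vitamin C for $1.50 (total $2.90, still need 34.0 mg).
Take 0.3617 servings of strawberries: +34.0 mg vitamin C for $0.42 (total $3.32, still need 0.0 mg).
Greedy by cheapest-per-mg is optimal for a single linear constraint, so the minimum cost is $3.32.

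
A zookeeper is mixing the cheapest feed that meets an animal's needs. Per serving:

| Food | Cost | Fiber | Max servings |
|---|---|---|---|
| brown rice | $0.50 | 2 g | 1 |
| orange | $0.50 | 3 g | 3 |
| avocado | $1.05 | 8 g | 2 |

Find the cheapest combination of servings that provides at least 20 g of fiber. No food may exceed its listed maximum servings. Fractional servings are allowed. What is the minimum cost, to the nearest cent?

Cost per g of fiber: avocado $0.1313, orange $0.1667, brown rice $0.2500.
Take 2 servings of avocado: +16.0 g fiber for $2.10 (total $2.10, still need 4.0 g).
Take 1.333 servings of orange: +4.0 g fiber for $0.67 (total $2.77, still need 0.0 g).
Greedy by cheapest-per-g is optimal for a single linear constraint, so the minimum cost is $2.77.

$2.77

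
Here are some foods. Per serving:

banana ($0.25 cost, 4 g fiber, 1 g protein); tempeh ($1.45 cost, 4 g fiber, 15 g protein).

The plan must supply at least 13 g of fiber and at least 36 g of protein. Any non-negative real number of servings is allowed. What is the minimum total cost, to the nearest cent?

This is a tiny linear program; its minimum lies at a vertex of the feasible set. List the vertices and price them.
banana only: max(13/4, 36/1) = 36 servings → $9.00.
tempeh only: max(13/4, 36/15) = 3.25 servings → $4.71.
banana + tempeh with both tight: 0.9107 servings and 2.339 servings → $3.62.
The minimum over all feasible corners is $3.62.

$3.62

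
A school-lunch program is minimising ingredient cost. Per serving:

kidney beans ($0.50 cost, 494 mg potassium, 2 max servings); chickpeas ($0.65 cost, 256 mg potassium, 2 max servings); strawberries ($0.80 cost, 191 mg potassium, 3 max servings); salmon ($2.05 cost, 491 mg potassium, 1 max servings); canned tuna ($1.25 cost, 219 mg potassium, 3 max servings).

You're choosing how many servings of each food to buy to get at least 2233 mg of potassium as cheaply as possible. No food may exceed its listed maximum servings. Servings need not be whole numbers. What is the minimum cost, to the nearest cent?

$5.36

Cost per mg of potassium: kidney beans $0.0010, chickpeas $0.0025, salmon $0.0042, strawberries $0.0042, canned tuna $0.0057.
Take 2 servings of kidney beans: +988.0 mg potassium for $1.00 (total $1.00, still need 1245.0 mg).
Take 2 servings of chickpeas: +512.0 mg potassium for $1.30 (total $2.30, still need 733.0 mg).
Take 1 serving of salmon: +491.0 mg potassium for $2.05 (total $4.35, still need 242.0 mg).
Take 1.267 servings of strawberries: +242.0 mg potassium for $1.01 (total $5.36, still need 0.0 mg).
Greedy by cheapest-per-mg is optimal for a single linear constraint, so the minimum cost is $5.36.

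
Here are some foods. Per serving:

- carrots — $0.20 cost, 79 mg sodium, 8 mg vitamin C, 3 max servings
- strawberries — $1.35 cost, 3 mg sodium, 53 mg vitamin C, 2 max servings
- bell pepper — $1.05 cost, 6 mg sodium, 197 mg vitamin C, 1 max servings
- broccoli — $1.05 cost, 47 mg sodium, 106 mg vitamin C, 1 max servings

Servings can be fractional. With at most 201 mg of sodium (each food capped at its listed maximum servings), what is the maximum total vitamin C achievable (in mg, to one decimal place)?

423.4 mg

Vitamin C per mg sodium: bell pepper 32.83, strawberries 17.67, broccoli 2.255, carrots 0.1013.
Take 1 serving of bell pepper: uses 6 mg sodium, +197.0 mg vitamin C (running total 197.0 mg).
Take 2 servings of strawberries: uses 6 mg sodium, +106.0 mg vitamin C (running total 303.0 mg).
Take 1 serving of broccoli: uses 47 mg sodium, +106.0 mg vitamin C (running total 409.0 mg).
Take 1.797 servings of carrots: uses 142 mg sodium, +14.4 mg vitamin C (running total 423.4 mg).
Filling greedily by vitamin C-per-mg sodium is optimal for one linear limit, giving 423.4 mg.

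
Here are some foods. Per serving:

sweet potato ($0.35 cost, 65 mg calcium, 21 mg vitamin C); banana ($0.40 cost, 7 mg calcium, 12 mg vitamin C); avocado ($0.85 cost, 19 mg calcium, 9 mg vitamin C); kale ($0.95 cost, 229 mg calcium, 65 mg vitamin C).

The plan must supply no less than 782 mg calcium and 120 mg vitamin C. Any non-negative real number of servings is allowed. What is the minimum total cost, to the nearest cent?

$3.24

sweet potato only: max(782/65, 120/21) = 12.03 servings → $4.21.
banana only: max(782/7, 120/12) = 111.7 servings → $44.69.
avocado only: max(782/19, 120/9) = 41.16 servings → $34.98.
kale only: max(782/229, 120/65) = 3.415 servings → $3.24.
sweet potato + banana: the both-tight solution has a negative serving — not a feasible corner.
sweet potato + avocado: intersection lies outside the first quadrant.
sweet potato + kale: intersection lies outside the first quadrant.
banana + avocado: the both-tight solution has a negative serving — not a feasible corner.
banana + kale with both targets exact would need a negative amount; discard.
avocado + kale: intersection lies outside the first quadrant.
Cheapest feasible corner: $3.24.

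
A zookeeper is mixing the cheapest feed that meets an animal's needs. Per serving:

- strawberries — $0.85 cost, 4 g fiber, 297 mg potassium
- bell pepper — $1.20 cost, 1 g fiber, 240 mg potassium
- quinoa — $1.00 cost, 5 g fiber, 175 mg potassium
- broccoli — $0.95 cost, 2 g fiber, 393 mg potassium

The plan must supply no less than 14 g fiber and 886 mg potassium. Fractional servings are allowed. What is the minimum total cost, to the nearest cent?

Minimising a linear cost over {fiber ≥ 14, potassium ≥ 886, servings ≥ 0} — the optimum is at a vertex, using one or two foods.
strawberries only: max(14/4, 886/297) = 3.5 servings → $2.98.
bell pepper only: max(14/1, 886/240) = 14 servings → $16.80.
quinoa only: max(14/5, 886/175) = 5.063 servings → $5.06.
broccoli only: max(14/2, 886/393) = 7 servings → $6.65.
strawberries + bell pepper with both targets exact would need a negative amount; discard.
strawberries + quinoa with both tight: 2.522 servings and 0.7822 servings → $2.93.
strawberries + broccoli: intersection lies outside the first quadrant.
bell pepper + quinoa with both tight: 1.932 servings and 2.414 servings → $4.73.
bell pepper + broccoli: intersection lies outside the first quadrant.
quinoa + broccoli with both tight: 2.31 servings and 1.226 servings → $3.47.
Cheapest feasible corner: $2.93.

$2.93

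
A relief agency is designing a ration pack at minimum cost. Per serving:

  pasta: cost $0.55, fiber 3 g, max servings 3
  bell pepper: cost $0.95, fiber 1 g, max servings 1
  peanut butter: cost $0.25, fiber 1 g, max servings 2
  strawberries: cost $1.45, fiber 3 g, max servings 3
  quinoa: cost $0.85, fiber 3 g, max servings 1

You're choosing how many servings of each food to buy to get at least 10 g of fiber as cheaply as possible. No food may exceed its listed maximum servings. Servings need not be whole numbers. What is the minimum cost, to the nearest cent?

Cost per g of fiber: pasta $0.1833, peanut butter $0.2500, quinoa $0.2833, strawberries $0.4833, bell pepper $0.9500.
Take 3 servings of pasta: +9.0 g fiber for $1.65 (total $1.65, still need 1.0 g).
Take 1 serving of peanut butter: +1.0 g fiber for $0.25 (total $1.90, still need 0.0 g).
Filling from the cheapest source first is optimal under one linear minimum: $1.90.

$1.90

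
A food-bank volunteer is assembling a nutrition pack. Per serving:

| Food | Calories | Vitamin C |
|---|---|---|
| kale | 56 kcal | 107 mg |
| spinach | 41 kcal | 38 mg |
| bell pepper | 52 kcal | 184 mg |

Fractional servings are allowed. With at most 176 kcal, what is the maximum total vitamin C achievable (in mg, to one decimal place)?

Vitamin C per kcal: bell pepper 3.538, kale 1.911, spinach 0.9268.
With no serving limits, spend the whole calories allowance on bell pepper: 176 kcal / 52 kcal × 184 mg = 622.8 mg.

622.8 mg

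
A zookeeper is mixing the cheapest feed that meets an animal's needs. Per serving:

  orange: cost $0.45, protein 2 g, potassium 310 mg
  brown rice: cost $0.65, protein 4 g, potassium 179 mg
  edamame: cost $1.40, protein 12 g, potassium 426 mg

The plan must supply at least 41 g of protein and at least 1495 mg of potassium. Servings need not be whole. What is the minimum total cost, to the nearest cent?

$4.82

Check every corner: each single food scaled to meet both minima, and each pair solved so both constraints bind.
orange only: max(41/2, 1495/310) = 20.5 servings → $9.22.
brown rice only: max(41/4, 1495/179) = 10.25 servings → $6.66.
edamame only: max(41/12, 1495/426) = 3.509 servings → $4.91.
orange + brown rice: the both-tight solution has a negative serving — not a feasible corner.
orange + edamame with both tight: 0.1653 servings and 3.389 servings → $4.82.
brown rice + edamame with both tight: 1.068 servings and 3.061 servings → $4.98.
So the least-cost plan costs $4.82.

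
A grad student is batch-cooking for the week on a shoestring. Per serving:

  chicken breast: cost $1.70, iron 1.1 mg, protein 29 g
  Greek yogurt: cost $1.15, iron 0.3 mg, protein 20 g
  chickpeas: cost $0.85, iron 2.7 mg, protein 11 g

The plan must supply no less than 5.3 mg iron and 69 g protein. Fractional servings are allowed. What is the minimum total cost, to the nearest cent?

For a min-cost LP with two ≥-constraints, a basic feasible solution has at most two positive variables.
chicken breast only: max(5.3/1.1, 69/29) = 4.818 servings → $8.19.
Greek yogurt only: max(5.3/0.3, 69/20) = 17.67 servings → $20.32.
chickpeas only: max(5.3/2.7, 69/11) = 6.273 servings → $5.33.
chicken breast + Greek yogurt: intersection lies outside the first quadrant.
chicken breast + chickpeas with both tight: 1.934 servings and 1.175 servings → $4.29.
Greek yogurt + chickpeas with both tight: 2.525 servings and 1.682 servings → $4.33.
Cheapest feasible corner: $4.29.

$4.29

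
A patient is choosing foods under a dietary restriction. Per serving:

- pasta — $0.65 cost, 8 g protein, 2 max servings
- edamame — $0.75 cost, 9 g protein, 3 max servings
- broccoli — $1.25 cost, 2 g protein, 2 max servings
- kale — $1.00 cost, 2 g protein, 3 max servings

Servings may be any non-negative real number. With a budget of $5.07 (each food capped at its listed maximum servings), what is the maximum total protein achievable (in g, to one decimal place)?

Protein per dollar: pasta 12.31, edamame 12, kale 2, broccoli 1.6.
Take 2 servings of pasta: spends $1.30, +16.0 g protein (running total 16.0 g).
Take 3 servings of edamame: spends $2.25, +27.0 g protein (running total 43.0 g).
Take 1.52 servings of kale: spends $1.52, +3.0 g protein (running total 46.0 g).
Filling greedily by protein-per-dollar is optimal for one linear limit, giving 46.0 g.

46.0 g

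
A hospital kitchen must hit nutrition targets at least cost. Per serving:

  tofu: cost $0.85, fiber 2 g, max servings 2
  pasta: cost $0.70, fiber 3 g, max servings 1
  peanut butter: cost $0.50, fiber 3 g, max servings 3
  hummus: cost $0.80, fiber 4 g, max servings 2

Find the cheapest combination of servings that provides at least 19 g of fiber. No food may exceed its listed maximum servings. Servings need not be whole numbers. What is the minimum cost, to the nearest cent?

Cost per g of fiber: peanut butter $0.1667, hummus $0.2000, pasta $0.2333, tofu $0.4250.
Take 3 servings of peanut butter: +9.0 g fiber for $1.50 (total $1.50, still need 10.0 g).
Take 2 servings of hummus: +8.0 g fiber for $1.60 (total $3.10, still need 2.0 g).
Take 0.6667 servings of pasta: +2.0 g fiber for $0.47 (total $3.57, still need 0.0 g).
Greedy by cheapest-per-g is optimal for a single linear constraint, so the minimum cost is $3.57.

$3.57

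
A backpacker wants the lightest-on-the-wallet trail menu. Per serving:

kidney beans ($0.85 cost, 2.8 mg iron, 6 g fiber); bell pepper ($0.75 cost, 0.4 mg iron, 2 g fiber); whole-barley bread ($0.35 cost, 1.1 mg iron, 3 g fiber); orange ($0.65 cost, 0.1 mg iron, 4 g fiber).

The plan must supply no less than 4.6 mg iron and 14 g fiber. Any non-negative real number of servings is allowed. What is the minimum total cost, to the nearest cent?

A basic optimal solution has at most two foods positive. Try each food alone and each pair with both targets met exactly.
kidney beans only: max(4.6/2.8, 14/6) = 2.333 servings → $1.98.
bell pepper only: max(4.6/0.4, 14/2) = 11.5 servings → $8.62.
whole-barley bread only: max(4.6/1.1, 14/3) = 4.667 servings → $1.63.
orange only: max(4.6/0.1, 14/4) = 46 servings → $29.90.
kidney beans + bell pepper with both tight: 1.125 servings and 3.625 servings → $3.67.
kidney beans + whole-barley bread: intersection lies outside the first quadrant.
kidney beans + orange with both tight: 1.604 servings and 1.094 servings → $2.07.
bell pepper + whole-barley bread with both tight: 1.6 servings and 3.6 servings → $2.46.
bell pepper + orange: the both-tight solution has a negative serving — not a feasible corner.
whole-barley bread + orange with both tight: 4.146 servings and 0.3902 servings → $1.70.
The minimum over all feasible corners is $1.63.

$1.63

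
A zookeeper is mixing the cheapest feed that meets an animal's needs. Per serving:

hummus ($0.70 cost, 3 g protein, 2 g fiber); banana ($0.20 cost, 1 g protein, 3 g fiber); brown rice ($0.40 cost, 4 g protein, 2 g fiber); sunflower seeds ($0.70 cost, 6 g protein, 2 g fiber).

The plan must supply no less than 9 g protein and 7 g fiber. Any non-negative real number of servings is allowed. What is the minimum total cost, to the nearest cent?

An LP optimum is at a vertex; with two nutrient constraints at most two foods are used. Check each candidate.
hummus only: max(9/3, 7/2) = 3.5 servings → $2.45.
banana only: max(9/1, 7/3) = 9 servings → $1.80.
brown rice only: max(9/4, 7/2) = 3.5 servings → $1.40.
sunflower seeds only: max(9/6, 7/2) = 3.5 servings → $2.45.
hummus + banana with both tight: 2.857 servings and 0.4286 servings → $2.09.
hummus + brown rice with both targets exact would need a negative amount; discard.
hummus + sunflower seeds: the both-tight solution has a negative serving — not a feasible corner.
banana + brown rice with both tight: 1 serving and 2 servings → $1.00.
banana + sunflower seeds with both tight: 1.5 servings and 1.25 servings → $1.18.
brown rice + sunflower seeds: the both-tight solution has a negative serving — not a feasible corner.
The minimum over all feasible corners is $1.00.

$1.00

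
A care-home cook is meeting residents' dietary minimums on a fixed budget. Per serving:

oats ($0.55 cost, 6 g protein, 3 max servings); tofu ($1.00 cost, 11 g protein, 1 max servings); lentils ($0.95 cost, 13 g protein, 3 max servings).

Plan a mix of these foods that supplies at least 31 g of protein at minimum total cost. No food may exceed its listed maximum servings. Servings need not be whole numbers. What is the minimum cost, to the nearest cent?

Cost per g of protein: lentils $0.0731, tofu $0.0909, oats $0.0917.
Take 2.385 servings of lentils: +31.0 g protein for $2.27 (total $2.27, still need 0.0 g).
Greedy by cheapest-per-g is optimal for a single linear constraint, so the minimum cost is $2.27.

$2.27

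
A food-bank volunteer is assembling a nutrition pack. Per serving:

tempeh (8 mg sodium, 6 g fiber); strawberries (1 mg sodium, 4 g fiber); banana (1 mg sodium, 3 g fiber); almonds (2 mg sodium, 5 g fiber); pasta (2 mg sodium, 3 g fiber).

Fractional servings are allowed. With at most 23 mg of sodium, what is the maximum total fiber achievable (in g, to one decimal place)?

92.0 g

Fiber per mg sodium: strawberries 4, banana 3, almonds 2.5, pasta 1.5, tempeh 0.75.
With no serving limits, spend the whole sodium allowance on strawberries: 23 mg / 1 mg × 4 g = 92.0 g.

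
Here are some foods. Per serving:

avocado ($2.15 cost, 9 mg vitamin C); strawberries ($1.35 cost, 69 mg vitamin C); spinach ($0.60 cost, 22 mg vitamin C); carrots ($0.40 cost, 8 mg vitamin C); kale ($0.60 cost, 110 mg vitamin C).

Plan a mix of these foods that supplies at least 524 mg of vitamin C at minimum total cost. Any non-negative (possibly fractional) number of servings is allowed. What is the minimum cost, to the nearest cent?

$2.86

Cost per mg of vitamin C: kale $0.0055, strawberries $0.0196, spinach $0.0273, carrots $0.0500, avocado $0.2389.
With no serving limits, use only kale: 524 mg / 110 mg = 4.764 servings × $0.60 = $2.86.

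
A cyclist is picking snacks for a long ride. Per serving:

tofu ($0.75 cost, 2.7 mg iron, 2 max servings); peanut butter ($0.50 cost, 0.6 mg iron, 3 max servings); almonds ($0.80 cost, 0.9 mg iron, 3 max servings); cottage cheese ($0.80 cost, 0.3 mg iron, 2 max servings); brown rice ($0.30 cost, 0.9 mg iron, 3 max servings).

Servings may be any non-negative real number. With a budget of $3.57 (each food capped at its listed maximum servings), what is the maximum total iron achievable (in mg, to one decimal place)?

9.5 mg

Iron per dollar: tofu 3.6, brown rice 3, peanut butter 1.2, almonds 1.125, cottage cheese 0.375.
Take 2 servings of tofu: spends $1.50, +5.4 mg iron (running total 5.4 mg).
Take 3 servings of brown rice: spends $0.90, +2.7 mg iron (running total 8.1 mg).
Take 2.34 servings of peanut butter: spends $1.17, +1.4 mg iron (running total 9.5 mg).
Greedy by best ratio exhausts the cost allowance optimally: 9.5 mg.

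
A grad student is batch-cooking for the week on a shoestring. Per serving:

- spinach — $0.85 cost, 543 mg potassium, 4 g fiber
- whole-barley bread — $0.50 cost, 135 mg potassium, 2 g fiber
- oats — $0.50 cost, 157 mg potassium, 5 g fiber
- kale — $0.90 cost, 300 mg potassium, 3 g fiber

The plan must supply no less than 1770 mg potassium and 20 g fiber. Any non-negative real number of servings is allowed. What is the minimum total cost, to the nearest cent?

$3.23

An LP optimum is at a vertex; with two nutrient constraints at most two foods are used. Check each candidate.
spinach only: max(1770/543, 20/4) = 5 servings → $4.25.
whole-barley bread only: max(1770/135, 20/2) = 13.11 servings → $6.56.
oats only: max(1770/157, 20/5) = 11.27 servings → $5.64.
kale only: max(1770/300, 20/3) = 6.667 servings → $6.00.
spinach + whole-barley bread with both tight: 1.538 servings and 6.923 servings → $4.77.
spinach + oats with both tight: 2.736 servings and 1.811 servings → $3.23.
spinach + kale: the both-tight solution has a negative serving — not a feasible corner.
whole-barley bread + oats with both targets exact would need a negative amount; discard.
whole-barley bread + kale with both tight: 3.538 servings and 4.308 servings → $5.65.
oats + kale with both tight: 0.6706 servings and 5.549 servings → $5.33.
The minimum over all feasible corners is $3.23.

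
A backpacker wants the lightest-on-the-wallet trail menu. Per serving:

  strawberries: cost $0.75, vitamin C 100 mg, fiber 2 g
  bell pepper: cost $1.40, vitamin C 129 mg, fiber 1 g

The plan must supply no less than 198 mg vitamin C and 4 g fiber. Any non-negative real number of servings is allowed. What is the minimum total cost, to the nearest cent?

$1.50

An LP optimum is at a vertex; with two nutrient constraints at most two foods are used. Check each candidate.
strawberries only: max(198/100, 4/2) = 2 servings → $1.50.
bell pepper only: max(198/129, 4/1) = 4 servings → $5.60.
strawberries + bell pepper with both targets exact would need a negative amount; discard.
Cheapest feasible corner: $1.50.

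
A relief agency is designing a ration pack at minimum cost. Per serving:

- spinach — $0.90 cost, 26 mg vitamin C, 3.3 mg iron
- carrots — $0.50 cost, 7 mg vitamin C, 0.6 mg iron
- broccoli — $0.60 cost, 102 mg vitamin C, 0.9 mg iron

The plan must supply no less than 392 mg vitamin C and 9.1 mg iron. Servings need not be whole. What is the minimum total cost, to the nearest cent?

With two linear requirements the optimum uses one or two foods; enumerate the corners.
spinach only: max(392/26, 9.1/3.3) = 15.08 servings → $13.57.
carrots only: max(392/7, 9.1/0.6) = 56 servings → $28.00.
broccoli only: max(392/102, 9.1/0.9) = 10.11 servings → $6.07.
spinach + carrots with both targets exact would need a negative amount; discard.
spinach + broccoli with both tight: 1.837 servings and 3.375 servings → $3.68.
carrots + broccoli with both tight: 10.48 servings and 3.124 servings → $7.11.
Cheapest feasible corner: $3.68.

$3.68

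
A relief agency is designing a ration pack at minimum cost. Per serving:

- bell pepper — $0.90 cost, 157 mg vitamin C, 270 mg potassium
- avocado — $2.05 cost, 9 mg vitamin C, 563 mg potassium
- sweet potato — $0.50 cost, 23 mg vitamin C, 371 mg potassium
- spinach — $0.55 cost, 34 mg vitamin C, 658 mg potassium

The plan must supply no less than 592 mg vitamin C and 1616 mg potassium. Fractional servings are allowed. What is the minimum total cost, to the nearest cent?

bell pepper only: max(592/157, 1616/270) = 5.985 servings → $5.39.
avocado only: max(592/9, 1616/563) = 65.78 servings → $134.84.
sweet potato only: max(592/23, 1616/371) = 25.74 servings → $12.87.
spinach only: max(592/34, 1616/658) = 17.41 servings → $9.58.
bell pepper + avocado with both tight: 3.708 servings and 1.092 servings → $5.58.
bell pepper + sweet potato with both tight: 3.506 servings and 1.804 servings → $4.06.
bell pepper + spinach with both tight: 3.555 servings and 0.9973 servings → $3.75.
avocado + sweet potato: the both-tight solution has a negative serving — not a feasible corner.
avocado + spinach: the both-tight solution has a negative serving — not a feasible corner.
sweet potato + spinach with both targets exact would need a negative amount; discard.
So the least-cost plan costs $3.75.

$3.75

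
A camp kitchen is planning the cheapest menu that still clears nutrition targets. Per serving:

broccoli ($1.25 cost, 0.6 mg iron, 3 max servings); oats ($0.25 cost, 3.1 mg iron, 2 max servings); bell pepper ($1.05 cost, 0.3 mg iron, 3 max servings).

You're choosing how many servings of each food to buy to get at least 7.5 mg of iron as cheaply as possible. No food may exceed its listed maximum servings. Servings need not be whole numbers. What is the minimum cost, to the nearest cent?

$3.21

Cost per mg of iron: oats $0.0806, broccoli $2.0833, bell pepper $3.5000.
Take 2 servings of oats: +6.2 mg iron for $0.50 (total $0.50, still need 1.3 mg).
Take 2.167 servings of broccoli: +1.3 mg iron for $2.71 (total $3.21, still need 0.0 mg).
Filling from the cheapest source first is optimal under one linear minimum: $3.21.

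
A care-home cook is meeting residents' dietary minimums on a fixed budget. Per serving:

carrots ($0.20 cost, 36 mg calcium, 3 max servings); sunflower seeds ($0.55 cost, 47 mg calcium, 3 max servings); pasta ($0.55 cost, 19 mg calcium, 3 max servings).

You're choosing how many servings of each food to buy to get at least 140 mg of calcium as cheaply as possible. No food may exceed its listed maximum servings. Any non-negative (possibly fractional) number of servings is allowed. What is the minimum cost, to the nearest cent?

Cost per mg of calcium: carrots $0.0056, sunflower seeds $0.0117, pasta $0.0289.
Take 3 servings of carrots: +108.0 mg calcium for $0.60 (total $0.60, still need 32.0 mg).
Take 0.6809 servings of sunflower seeds: +32.0 mg calcium for $0.37 (total $0.97, still need 0.0 mg).
Filling from the cheapest source first is optimal under one linear minimum: $0.97.

$0.97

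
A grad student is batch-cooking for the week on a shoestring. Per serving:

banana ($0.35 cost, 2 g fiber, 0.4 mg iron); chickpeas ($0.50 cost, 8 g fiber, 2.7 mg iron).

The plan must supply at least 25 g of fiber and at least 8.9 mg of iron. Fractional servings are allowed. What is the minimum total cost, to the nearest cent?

$1.65

At the optimum either one food covers both requirements or two foods hit both targets exactly; no other combination can be cheaper.
banana only: max(25/2, 8.9/0.4) = 22.25 servings → $7.79.
chickpeas only: max(25/8, 8.9/2.7) = 3.296 servings → $1.65.
banana + chickpeas with both targets exact would need a negative amount; discard.
Cheapest feasible corner: $1.65.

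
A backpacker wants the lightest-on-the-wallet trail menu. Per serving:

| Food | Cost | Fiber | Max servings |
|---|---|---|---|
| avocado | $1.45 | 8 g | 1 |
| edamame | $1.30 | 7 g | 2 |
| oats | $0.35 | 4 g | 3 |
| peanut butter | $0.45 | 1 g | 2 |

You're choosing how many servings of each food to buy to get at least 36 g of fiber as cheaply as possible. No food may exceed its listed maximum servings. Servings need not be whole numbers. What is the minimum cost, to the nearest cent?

Cost per g of fiber: oats $0.0875, avocado $0.1812, edamame $0.1857, peanut butter $0.4500.
Take 3 servings of oats: +12.0 g fiber for $1.05 (total $1.05, still need 24.0 g).
Take 1 serving of avocado: +8.0 g fiber for $1.45 (total $2.50, still need 16.0 g).
Take 2 servings of edamame: +14.0 g fiber for $2.60 (total $5.10, still need 2.0 g).
Take 2 servings of peanut butter: +2.0 g fiber for $0.90 (total $6.00, still need 0.0 g).
Greedy by cheapest-per-g is optimal for a single linear constraint, so the minimum cost is $6.00.

$6.00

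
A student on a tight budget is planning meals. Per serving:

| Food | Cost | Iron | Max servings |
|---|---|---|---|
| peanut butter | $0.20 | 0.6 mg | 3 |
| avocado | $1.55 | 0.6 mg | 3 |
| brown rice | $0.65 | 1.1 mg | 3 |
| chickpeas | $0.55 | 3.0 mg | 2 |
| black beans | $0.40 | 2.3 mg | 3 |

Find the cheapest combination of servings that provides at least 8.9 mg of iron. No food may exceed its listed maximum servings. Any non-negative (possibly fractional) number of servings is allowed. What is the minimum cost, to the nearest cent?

$1.57

Cost per mg of iron: black beans $0.1739, chickpeas $0.1833, peanut butter $0.3333, brown rice $0.5909, avocado $2.5833.
Take 3 servings of black beans: +6.9 mg iron for $1.20 (total $1.20, still need 2.0 mg).
Take 0.6667 servings of chickpeas: +2.0 mg iron for $0.37 (total $1.57, still need 0.0 mg).
Greedy by cheapest-per-mg is optimal for a single linear constraint, so the minimum cost is $1.57.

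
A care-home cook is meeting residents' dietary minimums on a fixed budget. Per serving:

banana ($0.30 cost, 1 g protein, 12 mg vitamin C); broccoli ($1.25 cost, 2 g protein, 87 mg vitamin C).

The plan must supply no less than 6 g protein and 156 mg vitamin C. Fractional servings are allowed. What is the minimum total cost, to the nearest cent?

banana only: max(6/1, 156/12) = 13 servings → $3.90.
broccoli only: max(6/2, 156/87) = 3 servings → $3.75.
banana + broccoli with both tight: 3.333 servings and 1.333 servings → $2.67.
So the least-cost plan costs $2.67.

$2.67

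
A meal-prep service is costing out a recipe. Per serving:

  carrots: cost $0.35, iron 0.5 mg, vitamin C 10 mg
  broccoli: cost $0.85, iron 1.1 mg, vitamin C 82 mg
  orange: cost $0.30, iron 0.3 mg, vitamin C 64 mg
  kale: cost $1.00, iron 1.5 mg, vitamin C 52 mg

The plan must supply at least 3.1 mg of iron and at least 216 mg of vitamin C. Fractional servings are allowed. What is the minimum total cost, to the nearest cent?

At the optimum either one food covers both requirements or two foods hit both targets exactly; no other combination can be cheaper.
carrots only: max(3.1/0.5, 216/10) = 21.6 servings → $7.56.
broccoli only: max(3.1/1.1, 216/82) = 2.818 servings → $2.40.
orange only: max(3.1/0.3, 216/64) = 10.33 servings → $3.10.
kale only: max(3.1/1.5, 216/52) = 4.154 servings → $4.15.
carrots + broccoli with both tight: 0.5533 servings and 2.567 servings → $2.38.
carrots + orange with both tight: 4.607 servings and 2.655 servings → $2.41.
carrots + kale: the both-tight solution has a negative serving — not a feasible corner.
broccoli + orange: the both-tight solution has a negative serving — not a feasible corner.
broccoli + kale with both tight: 2.474 servings and 0.2523 servings → $2.36.
orange + kale with both tight: 2.025 servings and 1.662 servings → $2.27.
So the least-cost plan costs $2.27.

$2.27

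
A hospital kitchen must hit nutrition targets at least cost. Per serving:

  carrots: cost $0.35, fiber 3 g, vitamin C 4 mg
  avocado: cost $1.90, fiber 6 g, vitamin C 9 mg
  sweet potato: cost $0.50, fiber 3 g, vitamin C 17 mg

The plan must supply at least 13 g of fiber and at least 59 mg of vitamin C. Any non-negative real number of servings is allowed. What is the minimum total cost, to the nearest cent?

$2.00

A basic optimal solution has at most two foods positive. Try each food alone and each pair with both targets met exactly.
carrots only: max(13/3, 59/4) = 14.75 servings → $5.16.
avocado only: max(13/6, 59/9) = 6.556 servings → $12.46.
sweet potato only: max(13/3, 59/17) = 4.333 servings → $2.17.
carrots + avocado with both targets exact would need a negative amount; discard.
carrots + sweet potato with both tight: 1.128 servings and 3.205 servings → $2.00.
avocado + sweet potato with both tight: 0.5867 servings and 3.16 servings → $2.69.
The minimum over all feasible corners is $2.00.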